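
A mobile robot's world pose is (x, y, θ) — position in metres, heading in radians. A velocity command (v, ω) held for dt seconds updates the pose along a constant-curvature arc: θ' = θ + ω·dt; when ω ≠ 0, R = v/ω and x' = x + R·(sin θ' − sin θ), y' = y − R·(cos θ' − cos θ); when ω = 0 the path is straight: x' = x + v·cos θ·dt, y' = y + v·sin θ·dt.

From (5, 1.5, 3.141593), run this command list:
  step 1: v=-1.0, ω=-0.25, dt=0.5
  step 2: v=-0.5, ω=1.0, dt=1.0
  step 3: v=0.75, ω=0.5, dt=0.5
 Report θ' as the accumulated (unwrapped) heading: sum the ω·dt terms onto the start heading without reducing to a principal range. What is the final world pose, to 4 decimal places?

(5.7427, 1.3297, 4.2666)

step 1: θ'=3.0166 (R=4.0000) → pose (5.4987, 1.4688, 3.0166)
step 2: θ'=4.0166 (R=-0.5000) → pose (5.9448, 1.6444, 4.0166)
step 3: θ'=4.2666 (R=1.5000) → pose (5.7427, 1.3297, 4.2666)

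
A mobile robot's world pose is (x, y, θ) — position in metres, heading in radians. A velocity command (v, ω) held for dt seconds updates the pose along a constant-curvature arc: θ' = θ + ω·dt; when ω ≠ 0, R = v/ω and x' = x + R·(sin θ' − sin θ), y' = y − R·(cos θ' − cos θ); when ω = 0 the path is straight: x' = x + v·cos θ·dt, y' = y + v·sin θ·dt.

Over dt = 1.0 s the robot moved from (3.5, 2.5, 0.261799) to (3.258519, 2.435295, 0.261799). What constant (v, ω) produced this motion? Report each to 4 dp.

v = -0.2500, ω = 0.0000

Δθ = 0.261799 − 0.261799 = 0.000000
ω = Δθ/dt = 0.000000/1.0 = 0.0000
ω = 0 → v = (Δx·cos θ + Δy·sin θ)/dt = -0.2500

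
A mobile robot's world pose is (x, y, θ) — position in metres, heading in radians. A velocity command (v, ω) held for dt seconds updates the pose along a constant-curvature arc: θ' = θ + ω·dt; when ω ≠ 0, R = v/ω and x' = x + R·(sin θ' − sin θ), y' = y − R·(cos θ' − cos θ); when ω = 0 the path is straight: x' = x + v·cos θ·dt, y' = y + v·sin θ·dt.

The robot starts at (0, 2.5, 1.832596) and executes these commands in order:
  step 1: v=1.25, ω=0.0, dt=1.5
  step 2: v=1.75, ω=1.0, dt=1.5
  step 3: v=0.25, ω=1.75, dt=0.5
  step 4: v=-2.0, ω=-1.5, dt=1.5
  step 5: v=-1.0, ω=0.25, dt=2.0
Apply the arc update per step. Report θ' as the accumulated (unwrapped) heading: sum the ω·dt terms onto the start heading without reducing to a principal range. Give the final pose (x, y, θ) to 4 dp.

(0.9730, 3.7720, 2.4576)

step 1: θ'=1.8326 (straight) → pose (-0.4853, 4.3111, 1.8326)
step 2: θ'=3.3326 (R=1.7500) → pose (-2.5079, 5.5764, 3.3326)
step 3: θ'=4.2076 (R=0.1429) → pose (-2.6058, 5.5052, 4.2076)
step 4: θ'=1.9576 (R=1.3333) → pose (-0.2039, 5.3633, 1.9576)
step 5: θ'=2.4576 (R=-4.0000) → pose (0.9730, 3.7720, 2.4576)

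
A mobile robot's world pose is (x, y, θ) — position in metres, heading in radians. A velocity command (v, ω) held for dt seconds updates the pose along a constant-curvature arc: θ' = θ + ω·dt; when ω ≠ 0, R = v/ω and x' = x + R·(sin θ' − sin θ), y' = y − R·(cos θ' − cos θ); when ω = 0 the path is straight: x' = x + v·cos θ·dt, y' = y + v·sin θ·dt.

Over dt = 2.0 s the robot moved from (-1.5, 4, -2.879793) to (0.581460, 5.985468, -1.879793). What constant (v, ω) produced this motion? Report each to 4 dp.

Δθ = -1.879793 − -2.879793 = 1.000000
ω = Δθ/dt = 1.000000/2.0 = 0.5000
R = Δx/(sin θ' − sin θ) = -3.0000
v = R·ω = -3.0000·0.5000 = -1.5000

v = -1.5000, ω = 0.5000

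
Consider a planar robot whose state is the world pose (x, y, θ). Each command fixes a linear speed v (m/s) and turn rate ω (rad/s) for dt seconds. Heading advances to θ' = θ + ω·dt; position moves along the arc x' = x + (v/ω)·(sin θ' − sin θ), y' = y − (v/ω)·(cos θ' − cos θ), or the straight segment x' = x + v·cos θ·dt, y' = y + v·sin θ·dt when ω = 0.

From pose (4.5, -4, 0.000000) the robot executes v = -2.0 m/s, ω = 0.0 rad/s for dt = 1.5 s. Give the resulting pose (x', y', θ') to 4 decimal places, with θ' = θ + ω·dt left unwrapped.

θ' = 0.0000 + 0.0·1.5 = 0.0000
ω = 0 → straight: x' = 4.5 + -2.0·cos(0.0000)·1.5 = 1.5000
y' = -4 + -2.0·sin(0.0000)·1.5 = -4.0000

(1.5000, -4.0000, 0.0000)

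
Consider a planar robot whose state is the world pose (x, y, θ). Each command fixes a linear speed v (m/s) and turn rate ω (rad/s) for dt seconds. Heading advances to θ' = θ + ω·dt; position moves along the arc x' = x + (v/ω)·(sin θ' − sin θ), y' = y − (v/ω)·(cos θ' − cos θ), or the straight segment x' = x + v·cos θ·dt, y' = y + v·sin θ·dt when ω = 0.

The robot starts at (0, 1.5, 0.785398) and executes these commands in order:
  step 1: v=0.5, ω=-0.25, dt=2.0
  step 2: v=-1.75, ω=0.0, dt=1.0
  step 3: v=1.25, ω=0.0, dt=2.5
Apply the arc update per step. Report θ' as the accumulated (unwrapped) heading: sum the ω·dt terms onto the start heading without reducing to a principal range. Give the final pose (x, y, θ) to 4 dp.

step 1: θ'=0.2854 (R=-2.0000) → pose (0.8511, 2.0049, 0.2854)
step 2: θ'=0.2854 (straight) → pose (-0.8281, 1.5122, 0.2854)
step 3: θ'=0.2854 (straight) → pose (2.1705, 2.3920, 0.2854)

(2.1705, 2.3920, 0.2854)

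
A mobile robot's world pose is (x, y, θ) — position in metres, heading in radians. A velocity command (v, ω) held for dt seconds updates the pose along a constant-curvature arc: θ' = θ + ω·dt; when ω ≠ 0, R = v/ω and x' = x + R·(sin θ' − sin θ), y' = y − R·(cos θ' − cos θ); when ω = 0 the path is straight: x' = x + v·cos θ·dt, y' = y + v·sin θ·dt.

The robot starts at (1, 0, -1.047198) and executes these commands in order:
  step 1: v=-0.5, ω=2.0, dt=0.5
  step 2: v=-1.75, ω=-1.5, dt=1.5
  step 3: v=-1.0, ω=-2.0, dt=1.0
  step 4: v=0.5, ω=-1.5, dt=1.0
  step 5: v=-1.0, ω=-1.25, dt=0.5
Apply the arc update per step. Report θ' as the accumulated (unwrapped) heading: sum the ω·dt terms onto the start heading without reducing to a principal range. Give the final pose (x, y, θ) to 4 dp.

step 1: θ'=-0.0472 (R=-0.2500) → pose (0.7953, 0.1247, -0.0472)
step 2: θ'=-2.2972 (R=1.1667) → pose (-0.0218, 2.0650, -2.2972)
step 3: θ'=-4.2972 (R=0.5000) → pose (0.8095, 1.9346, -4.2972)
step 4: θ'=-5.7972 (R=-0.3333) → pose (0.9588, 2.3638, -5.7972)
step 5: θ'=-6.4222 (R=0.8000) → pose (0.4743, 2.2788, -6.4222)

(0.4743, 2.2788, -6.4222)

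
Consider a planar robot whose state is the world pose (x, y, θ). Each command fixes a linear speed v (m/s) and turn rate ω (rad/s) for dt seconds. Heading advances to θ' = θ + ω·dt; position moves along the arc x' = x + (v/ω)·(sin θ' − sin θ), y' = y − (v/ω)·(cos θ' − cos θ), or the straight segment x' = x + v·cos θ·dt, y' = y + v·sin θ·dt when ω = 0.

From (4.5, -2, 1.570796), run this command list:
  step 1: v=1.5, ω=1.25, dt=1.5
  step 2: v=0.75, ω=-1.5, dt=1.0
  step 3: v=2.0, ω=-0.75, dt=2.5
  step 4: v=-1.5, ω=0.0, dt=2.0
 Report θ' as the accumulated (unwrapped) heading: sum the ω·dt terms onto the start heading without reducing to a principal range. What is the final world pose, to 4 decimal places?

step 1: θ'=3.4458 (R=1.2000) → pose (2.9406, -0.8551, 3.4458)
step 2: θ'=1.9458 (R=-0.5000) → pose (2.3255, -0.5612, 1.9458)
step 3: θ'=0.0708 (R=-2.6667) → pose (4.6183, 3.0755, 0.0708)
step 4: θ'=0.0708 (straight) → pose (1.6258, 2.8633, 0.0708)

(1.6258, 2.8633, 0.0708)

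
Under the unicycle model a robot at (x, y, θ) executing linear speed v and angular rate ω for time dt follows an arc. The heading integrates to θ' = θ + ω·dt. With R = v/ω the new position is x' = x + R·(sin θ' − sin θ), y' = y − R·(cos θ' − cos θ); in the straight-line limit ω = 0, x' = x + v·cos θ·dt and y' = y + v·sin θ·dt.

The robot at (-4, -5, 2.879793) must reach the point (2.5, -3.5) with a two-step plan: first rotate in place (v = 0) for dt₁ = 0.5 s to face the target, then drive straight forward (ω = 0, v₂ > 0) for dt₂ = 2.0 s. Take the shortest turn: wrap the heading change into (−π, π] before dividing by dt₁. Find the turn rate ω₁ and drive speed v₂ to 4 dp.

ω₁ = -5.3060, v₂ = 3.3354

heading to target = atan2(-3.5−-5, 2.5−-4) = 0.2268
Δθ = wrap(0.2268 − 2.8798) = -2.6530; ω₁ = Δθ/dt₁ = -5.3060
distance = √((2.5−-4)² + (-3.5−-5)²) = 6.6708; v₂ = distance/dt₂ = 3.3354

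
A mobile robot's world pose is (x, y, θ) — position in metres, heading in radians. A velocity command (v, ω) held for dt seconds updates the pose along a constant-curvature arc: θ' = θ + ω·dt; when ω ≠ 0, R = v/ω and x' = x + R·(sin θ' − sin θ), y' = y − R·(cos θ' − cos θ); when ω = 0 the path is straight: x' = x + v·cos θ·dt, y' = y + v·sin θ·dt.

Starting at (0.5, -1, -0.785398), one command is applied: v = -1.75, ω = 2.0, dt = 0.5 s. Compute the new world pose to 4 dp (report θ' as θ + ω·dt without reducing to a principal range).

(-0.3051, -0.7638, 0.2146)

θ' = -0.7854 + 2.0·0.5 = 0.2146
R = v/ω = -1.75/2.0 = -0.8750
x' = 0.5 + -0.8750·(sin 0.2146 − sin -0.7854) = -0.3051
y' = -1 − -0.8750·(cos 0.2146 − cos -0.7854) = -0.7638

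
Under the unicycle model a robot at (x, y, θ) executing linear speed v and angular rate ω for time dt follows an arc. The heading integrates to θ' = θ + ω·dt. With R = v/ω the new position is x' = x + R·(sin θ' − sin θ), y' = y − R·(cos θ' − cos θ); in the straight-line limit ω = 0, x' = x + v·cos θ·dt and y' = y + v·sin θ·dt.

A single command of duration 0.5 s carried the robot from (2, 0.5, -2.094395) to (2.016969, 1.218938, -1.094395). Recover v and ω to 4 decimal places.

v = -1.5000, ω = 2.0000

Δθ = -1.094395 − -2.094395 = 1.000000
ω = Δθ/dt = 1.000000/0.5 = 2.0000
R = −Δy/(cos θ' − cos θ) = -0.7500
v = R·ω = -0.7500·2.0000 = -1.5000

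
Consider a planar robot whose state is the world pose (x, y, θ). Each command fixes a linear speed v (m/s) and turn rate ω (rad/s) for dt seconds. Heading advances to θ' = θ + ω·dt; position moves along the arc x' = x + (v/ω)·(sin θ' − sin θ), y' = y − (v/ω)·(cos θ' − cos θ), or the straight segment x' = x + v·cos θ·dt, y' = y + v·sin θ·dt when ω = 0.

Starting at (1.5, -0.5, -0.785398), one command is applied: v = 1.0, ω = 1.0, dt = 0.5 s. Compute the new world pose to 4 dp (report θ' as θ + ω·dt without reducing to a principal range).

θ' = -0.7854 + 1.0·0.5 = -0.2854
R = v/ω = 1.0/1.0 = 1.0000
x' = 1.5 + 1.0000·(sin -0.2854 − sin -0.7854) = 1.9256
y' = -0.5 − 1.0000·(cos -0.2854 − cos -0.7854) = -0.7524

(1.9256, -0.7524, -0.2854)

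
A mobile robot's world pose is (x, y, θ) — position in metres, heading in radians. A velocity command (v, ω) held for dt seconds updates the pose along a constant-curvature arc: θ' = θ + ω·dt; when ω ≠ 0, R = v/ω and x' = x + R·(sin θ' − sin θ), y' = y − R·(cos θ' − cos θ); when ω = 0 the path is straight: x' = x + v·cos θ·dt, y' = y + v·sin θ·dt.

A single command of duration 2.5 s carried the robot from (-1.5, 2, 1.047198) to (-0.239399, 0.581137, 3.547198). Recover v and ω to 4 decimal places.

Δθ = 3.547198 − 1.047198 = 2.500000
ω = Δθ/dt = 2.500000/2.5 = 1.0000
R = −Δy/(cos θ' − cos θ) = -1.0000
v = R·ω = -1.0000·1.0000 = -1.0000

v = -1.0000, ω = 1.0000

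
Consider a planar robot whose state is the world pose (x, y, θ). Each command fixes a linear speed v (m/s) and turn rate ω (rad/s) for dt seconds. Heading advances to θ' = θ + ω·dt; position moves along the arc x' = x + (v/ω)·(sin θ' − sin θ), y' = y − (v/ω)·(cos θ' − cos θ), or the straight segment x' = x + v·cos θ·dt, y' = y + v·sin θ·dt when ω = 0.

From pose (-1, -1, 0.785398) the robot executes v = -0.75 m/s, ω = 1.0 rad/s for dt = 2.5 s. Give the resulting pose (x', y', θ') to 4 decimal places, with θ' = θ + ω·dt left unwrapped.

θ' = 0.7854 + 1.0·2.5 = 3.2854
R = v/ω = -0.75/1.0 = -0.7500
x' = -1 + -0.7500·(sin 3.2854 − sin 0.7854) = -0.3622
y' = -1 − -0.7500·(cos 3.2854 − cos 0.7854) = -2.2726

(-0.3622, -2.2726, 3.2854)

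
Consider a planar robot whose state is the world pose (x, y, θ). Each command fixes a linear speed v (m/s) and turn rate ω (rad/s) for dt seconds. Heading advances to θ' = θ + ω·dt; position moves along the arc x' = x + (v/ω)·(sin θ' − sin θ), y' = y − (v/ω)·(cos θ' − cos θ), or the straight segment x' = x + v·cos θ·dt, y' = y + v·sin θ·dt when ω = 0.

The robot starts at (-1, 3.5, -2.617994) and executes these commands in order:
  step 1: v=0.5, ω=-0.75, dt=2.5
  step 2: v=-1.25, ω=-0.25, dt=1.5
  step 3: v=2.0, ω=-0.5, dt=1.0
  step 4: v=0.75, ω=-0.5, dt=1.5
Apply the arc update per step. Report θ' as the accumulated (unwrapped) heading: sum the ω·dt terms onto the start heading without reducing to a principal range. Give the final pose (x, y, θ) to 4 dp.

step 1: θ'=-4.4930 (R=-0.6667) → pose (-1.9840, 3.9323, -4.4930)
step 2: θ'=-4.8680 (R=5.0000) → pose (-1.9246, 2.0692, -4.8680)
step 3: θ'=-5.3680 (R=-4.0000) → pose (-1.1436, 3.8878, -5.3680)
step 4: θ'=-6.1180 (R=-1.5000) → pose (-0.2013, 4.4529, -6.1180)

(-0.2013, 4.4529, -6.1180)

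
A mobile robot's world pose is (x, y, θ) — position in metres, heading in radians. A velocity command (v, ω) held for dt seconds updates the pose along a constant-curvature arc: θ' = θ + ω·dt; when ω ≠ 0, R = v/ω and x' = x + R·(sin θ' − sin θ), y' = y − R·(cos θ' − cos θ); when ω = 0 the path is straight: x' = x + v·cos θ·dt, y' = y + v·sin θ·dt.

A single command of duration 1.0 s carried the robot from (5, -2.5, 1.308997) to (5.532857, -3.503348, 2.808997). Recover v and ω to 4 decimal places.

v = -1.2500, ω = 1.5000

Δθ = 2.808997 − 1.308997 = 1.500000
ω = Δθ/dt = 1.500000/1.0 = 1.5000
R = −Δy/(cos θ' − cos θ) = -0.8333
v = R·ω = -0.8333·1.5000 = -1.2500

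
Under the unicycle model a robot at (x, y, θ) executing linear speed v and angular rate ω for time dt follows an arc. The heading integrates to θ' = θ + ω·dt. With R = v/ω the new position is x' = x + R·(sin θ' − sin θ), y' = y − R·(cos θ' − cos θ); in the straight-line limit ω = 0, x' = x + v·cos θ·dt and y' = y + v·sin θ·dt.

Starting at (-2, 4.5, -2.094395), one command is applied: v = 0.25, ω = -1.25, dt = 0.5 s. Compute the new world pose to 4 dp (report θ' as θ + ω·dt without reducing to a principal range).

(-2.0913, 4.4176, -2.7194)

θ' = -2.0944 + -1.25·0.5 = -2.7194
R = v/ω = 0.25/-1.25 = -0.2000
x' = -2 + -0.2000·(sin -2.7194 − sin -2.0944) = -2.0913
y' = 4.5 − -0.2000·(cos -2.7194 − cos -2.0944) = 4.4176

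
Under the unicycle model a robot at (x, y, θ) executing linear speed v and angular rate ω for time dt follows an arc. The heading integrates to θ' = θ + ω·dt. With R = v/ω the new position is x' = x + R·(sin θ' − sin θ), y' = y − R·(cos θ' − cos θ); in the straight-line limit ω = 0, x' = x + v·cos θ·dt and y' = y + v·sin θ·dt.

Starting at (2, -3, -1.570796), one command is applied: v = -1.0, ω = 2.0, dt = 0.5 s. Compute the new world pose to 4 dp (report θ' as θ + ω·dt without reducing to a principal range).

(1.7702, -2.5793, -0.5708)

θ' = -1.5708 + 2.0·0.5 = -0.5708
R = v/ω = -1.0/2.0 = -0.5000
x' = 2 + -0.5000·(sin -0.5708 − sin -1.5708) = 1.7702
y' = -3 − -0.5000·(cos -0.5708 − cos -1.5708) = -2.5793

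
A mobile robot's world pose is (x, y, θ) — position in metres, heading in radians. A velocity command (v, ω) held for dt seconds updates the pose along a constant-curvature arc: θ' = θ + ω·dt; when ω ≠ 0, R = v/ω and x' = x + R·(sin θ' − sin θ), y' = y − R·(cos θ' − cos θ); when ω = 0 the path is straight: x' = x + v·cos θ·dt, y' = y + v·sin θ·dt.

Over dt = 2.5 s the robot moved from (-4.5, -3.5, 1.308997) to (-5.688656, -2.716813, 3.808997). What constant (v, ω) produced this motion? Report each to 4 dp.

Δθ = 3.808997 − 1.308997 = 2.500000
ω = Δθ/dt = 2.500000/2.5 = 1.0000
R = Δx/(sin θ' − sin θ) = 0.7500
v = R·ω = 0.7500·1.0000 = 0.7500

v = 0.7500, ω = 1.0000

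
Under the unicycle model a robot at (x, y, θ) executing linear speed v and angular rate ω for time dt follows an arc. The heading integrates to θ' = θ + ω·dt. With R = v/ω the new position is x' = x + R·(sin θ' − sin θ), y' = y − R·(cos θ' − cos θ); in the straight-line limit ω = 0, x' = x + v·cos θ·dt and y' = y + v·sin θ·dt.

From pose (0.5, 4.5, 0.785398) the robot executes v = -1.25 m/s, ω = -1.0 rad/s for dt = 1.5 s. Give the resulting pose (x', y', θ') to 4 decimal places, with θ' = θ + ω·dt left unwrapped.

θ' = 0.7854 + -1.0·1.5 = -0.7146
R = v/ω = -1.25/-1.0 = 1.2500
x' = 0.5 + 1.2500·(sin -0.7146 − sin 0.7854) = -1.2030
y' = 4.5 − 1.2500·(cos -0.7146 − cos 0.7854) = 4.4397

(-1.2030, 4.4397, -0.7146)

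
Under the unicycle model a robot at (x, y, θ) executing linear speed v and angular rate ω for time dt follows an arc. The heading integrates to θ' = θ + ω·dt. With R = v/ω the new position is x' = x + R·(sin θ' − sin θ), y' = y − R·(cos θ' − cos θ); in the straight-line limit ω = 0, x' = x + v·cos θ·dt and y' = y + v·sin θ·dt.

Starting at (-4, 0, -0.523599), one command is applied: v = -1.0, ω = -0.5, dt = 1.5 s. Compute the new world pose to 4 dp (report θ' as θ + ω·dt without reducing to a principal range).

θ' = -0.5236 + -0.5·1.5 = -1.2736
R = v/ω = -1.0/-0.5 = 2.0000
x' = -4 + 2.0000·(sin -1.2736 − sin -0.5236) = -4.9123
y' = 0 − 2.0000·(cos -1.2736 − cos -0.5236) = 1.1464

(-4.9123, 1.1464, -1.2736)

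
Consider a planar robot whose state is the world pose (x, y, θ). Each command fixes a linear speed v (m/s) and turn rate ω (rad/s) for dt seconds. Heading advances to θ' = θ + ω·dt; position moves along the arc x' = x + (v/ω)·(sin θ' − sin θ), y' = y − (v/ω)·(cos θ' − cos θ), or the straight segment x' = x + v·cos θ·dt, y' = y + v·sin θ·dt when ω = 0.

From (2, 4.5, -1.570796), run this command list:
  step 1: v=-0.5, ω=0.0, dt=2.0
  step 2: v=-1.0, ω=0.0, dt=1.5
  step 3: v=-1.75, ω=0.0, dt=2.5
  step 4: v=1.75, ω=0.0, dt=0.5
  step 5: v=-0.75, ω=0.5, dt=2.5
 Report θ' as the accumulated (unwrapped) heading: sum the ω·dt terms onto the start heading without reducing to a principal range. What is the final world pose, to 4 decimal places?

(0.9730, 11.9235, -0.3208)

step 1: θ'=-1.5708 (straight) → pose (2.0000, 5.5000, -1.5708)
step 2: θ'=-1.5708 (straight) → pose (2.0000, 7.0000, -1.5708)
step 3: θ'=-1.5708 (straight) → pose (2.0000, 11.3750, -1.5708)
step 4: θ'=-1.5708 (straight) → pose (2.0000, 10.5000, -1.5708)
step 5: θ'=-0.3208 (R=-1.5000) → pose (0.9730, 11.9235, -0.3208)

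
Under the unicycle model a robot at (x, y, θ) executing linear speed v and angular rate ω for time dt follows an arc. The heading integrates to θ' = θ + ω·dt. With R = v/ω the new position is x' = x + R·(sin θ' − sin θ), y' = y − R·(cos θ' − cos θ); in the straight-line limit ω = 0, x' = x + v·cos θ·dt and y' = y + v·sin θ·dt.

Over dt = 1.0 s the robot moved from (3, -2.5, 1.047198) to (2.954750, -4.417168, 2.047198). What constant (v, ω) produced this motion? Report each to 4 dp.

v = -2.0000, ω = 1.0000

Δθ = 2.047198 − 1.047198 = 1.000000
ω = Δθ/dt = 1.000000/1.0 = 1.0000
R = −Δy/(cos θ' − cos θ) = -2.0000
v = R·ω = -2.0000·1.0000 = -2.0000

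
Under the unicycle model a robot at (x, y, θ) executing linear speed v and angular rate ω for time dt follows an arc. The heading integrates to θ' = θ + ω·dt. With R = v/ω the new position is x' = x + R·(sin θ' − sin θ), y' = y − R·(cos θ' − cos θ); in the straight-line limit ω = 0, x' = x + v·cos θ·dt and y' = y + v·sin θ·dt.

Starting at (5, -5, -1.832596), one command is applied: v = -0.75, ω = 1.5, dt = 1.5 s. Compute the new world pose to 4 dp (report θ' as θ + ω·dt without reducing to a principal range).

(4.3143, -4.4135, 0.4174)

θ' = -1.8326 + 1.5·1.5 = 0.4174
R = v/ω = -0.75/1.5 = -0.5000
x' = 5 + -0.5000·(sin 0.4174 − sin -1.8326) = 4.3143
y' = -5 − -0.5000·(cos 0.4174 − cos -1.8326) = -4.4135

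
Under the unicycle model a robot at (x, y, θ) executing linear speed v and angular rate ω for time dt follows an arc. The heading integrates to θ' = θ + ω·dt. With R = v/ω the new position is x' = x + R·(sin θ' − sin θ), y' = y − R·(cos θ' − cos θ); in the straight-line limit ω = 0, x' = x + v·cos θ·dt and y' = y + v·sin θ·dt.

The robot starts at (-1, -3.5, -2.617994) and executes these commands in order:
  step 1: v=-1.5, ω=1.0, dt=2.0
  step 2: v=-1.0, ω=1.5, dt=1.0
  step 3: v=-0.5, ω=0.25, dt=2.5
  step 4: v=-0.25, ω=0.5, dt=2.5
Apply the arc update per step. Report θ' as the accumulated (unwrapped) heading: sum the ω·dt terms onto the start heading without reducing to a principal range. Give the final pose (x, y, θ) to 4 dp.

step 1: θ'=-0.6180 (R=-1.5000) → pose (-0.8809, -0.9784, -0.6180)
step 2: θ'=0.8820 (R=-0.6667) → pose (-1.7818, -1.0980, 0.8820)
step 3: θ'=1.5070 (R=-2.0000) → pose (-2.2337, -2.2417, 1.5070)
step 4: θ'=2.7570 (R=-0.5000) → pose (-1.9223, -2.7371, 2.7570)

(-1.9223, -2.7371, 2.7570)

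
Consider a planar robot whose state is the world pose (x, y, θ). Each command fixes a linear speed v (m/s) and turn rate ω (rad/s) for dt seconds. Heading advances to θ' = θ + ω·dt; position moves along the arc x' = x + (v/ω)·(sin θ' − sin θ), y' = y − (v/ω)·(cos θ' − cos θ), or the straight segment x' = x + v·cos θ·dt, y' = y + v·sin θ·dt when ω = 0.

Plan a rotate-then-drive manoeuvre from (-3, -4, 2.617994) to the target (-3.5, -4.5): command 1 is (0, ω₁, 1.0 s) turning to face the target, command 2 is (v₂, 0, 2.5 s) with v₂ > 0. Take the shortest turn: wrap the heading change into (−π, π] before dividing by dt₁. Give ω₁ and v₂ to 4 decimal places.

ω₁ = 1.3090, v₂ = 0.2828

heading to target = atan2(-4.5−-4, -3.5−-3) = -2.3562
Δθ = wrap(-2.3562 − 2.6180) = 1.3090; ω₁ = Δθ/dt₁ = 1.3090
distance = √((-3.5−-3)² + (-4.5−-4)²) = 0.7071; v₂ = distance/dt₂ = 0.2828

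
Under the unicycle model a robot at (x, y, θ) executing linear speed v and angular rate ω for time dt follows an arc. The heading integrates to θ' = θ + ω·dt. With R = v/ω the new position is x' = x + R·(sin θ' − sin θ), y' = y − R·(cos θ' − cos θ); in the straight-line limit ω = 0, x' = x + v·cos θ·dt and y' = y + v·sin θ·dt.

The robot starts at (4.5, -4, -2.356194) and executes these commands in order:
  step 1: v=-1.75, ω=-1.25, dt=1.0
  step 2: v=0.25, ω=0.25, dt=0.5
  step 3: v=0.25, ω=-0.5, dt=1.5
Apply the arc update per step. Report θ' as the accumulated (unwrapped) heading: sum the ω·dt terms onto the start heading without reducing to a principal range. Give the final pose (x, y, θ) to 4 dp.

(5.7256, -3.4494, -4.2312)

step 1: θ'=-3.6062 (R=1.4000) → pose (6.1172, -3.7383, -3.6062)
step 2: θ'=-3.4812 (R=1.0000) → pose (6.0023, -3.6895, -3.4812)
step 3: θ'=-4.2312 (R=-0.5000) → pose (5.7256, -3.4494, -4.2312)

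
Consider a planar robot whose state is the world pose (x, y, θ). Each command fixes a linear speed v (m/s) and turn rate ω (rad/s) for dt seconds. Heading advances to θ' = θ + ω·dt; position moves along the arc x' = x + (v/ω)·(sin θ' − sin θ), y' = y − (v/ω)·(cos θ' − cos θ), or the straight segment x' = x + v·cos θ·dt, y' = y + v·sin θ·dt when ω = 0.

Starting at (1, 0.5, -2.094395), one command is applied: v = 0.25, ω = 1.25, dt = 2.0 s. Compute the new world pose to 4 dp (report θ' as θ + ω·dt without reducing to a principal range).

(1.2521, 0.2162, 0.4056)

θ' = -2.0944 + 1.25·2.0 = 0.4056
R = v/ω = 0.25/1.25 = 0.2000
x' = 1 + 0.2000·(sin 0.4056 − sin -2.0944) = 1.2521
y' = 0.5 − 0.2000·(cos 0.4056 − cos -2.0944) = 0.2162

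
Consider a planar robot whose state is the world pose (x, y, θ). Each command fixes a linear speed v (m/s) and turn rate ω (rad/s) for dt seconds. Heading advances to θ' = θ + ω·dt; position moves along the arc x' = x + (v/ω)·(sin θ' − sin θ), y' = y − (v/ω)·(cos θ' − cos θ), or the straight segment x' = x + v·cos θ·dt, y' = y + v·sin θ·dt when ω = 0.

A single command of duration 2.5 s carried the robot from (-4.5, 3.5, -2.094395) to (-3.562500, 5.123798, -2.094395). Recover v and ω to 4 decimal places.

Δθ = -2.094395 − -2.094395 = 0.000000
ω = Δθ/dt = 0.000000/2.5 = 0.0000
ω = 0 → v = (Δx·cos θ + Δy·sin θ)/dt = -0.7500

v = -0.7500, ω = 0.0000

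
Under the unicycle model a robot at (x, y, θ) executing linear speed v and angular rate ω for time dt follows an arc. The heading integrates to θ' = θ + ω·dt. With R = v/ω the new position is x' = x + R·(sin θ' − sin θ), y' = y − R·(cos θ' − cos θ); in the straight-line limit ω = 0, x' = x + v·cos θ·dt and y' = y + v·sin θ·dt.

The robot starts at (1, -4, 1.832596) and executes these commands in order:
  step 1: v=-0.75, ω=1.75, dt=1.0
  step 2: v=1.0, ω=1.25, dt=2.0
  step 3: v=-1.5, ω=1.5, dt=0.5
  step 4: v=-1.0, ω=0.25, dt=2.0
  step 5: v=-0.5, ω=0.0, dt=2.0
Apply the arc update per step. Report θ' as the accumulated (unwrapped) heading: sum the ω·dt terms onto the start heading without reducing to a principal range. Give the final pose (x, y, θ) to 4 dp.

step 1: θ'=3.5826 (R=-0.4286) → pose (1.5969, -4.2766, 3.5826)
step 2: θ'=6.0826 (R=0.8000) → pose (1.7790, -5.7841, 6.0826)
step 3: θ'=6.8326 (R=-1.0000) → pose (1.0576, -5.9112, 6.8326)
step 4: θ'=7.3326 (R=-4.0000) → pose (-0.3222, -7.3302, 7.3326)
step 5: θ'=7.3326 (straight) → pose (-0.8203, -8.1973, 7.3326)

(-0.8203, -8.1973, 7.3326)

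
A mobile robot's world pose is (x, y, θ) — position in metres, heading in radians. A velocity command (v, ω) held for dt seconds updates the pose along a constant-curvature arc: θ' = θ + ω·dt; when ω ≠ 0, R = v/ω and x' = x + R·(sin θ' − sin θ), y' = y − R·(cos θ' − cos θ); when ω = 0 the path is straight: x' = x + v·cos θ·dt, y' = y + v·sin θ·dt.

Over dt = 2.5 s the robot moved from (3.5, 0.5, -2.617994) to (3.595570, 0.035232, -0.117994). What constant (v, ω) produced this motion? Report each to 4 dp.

v = 0.2500, ω = 1.0000

Δθ = -0.117994 − -2.617994 = 2.500000
ω = Δθ/dt = 2.500000/2.5 = 1.0000
R = −Δy/(cos θ' − cos θ) = 0.2500
v = R·ω = 0.2500·1.0000 = 0.2500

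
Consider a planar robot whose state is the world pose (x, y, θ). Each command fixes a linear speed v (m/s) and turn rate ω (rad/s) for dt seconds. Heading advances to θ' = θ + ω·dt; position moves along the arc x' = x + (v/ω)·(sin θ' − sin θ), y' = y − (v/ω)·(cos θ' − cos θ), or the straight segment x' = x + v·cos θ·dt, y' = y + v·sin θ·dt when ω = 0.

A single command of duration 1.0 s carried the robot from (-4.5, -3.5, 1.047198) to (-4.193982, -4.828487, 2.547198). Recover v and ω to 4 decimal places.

v = -1.5000, ω = 1.5000

Δθ = 2.547198 − 1.047198 = 1.500000
ω = Δθ/dt = 1.500000/1.0 = 1.5000
R = −Δy/(cos θ' − cos θ) = -1.0000
v = R·ω = -1.0000·1.5000 = -1.5000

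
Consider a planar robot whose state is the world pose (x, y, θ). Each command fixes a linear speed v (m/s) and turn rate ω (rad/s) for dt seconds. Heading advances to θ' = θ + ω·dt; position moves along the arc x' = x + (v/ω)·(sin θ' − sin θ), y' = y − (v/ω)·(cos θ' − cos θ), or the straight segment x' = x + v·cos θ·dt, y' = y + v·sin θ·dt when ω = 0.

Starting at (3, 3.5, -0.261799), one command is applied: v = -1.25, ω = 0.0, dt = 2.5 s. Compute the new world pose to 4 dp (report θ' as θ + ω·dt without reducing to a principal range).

θ' = -0.2618 + 0.0·2.5 = -0.2618
ω = 0 → straight: x' = 3 + -1.25·cos(-0.2618)·2.5 = -0.0185
y' = 3.5 + -1.25·sin(-0.2618)·2.5 = 4.3088

(-0.0185, 4.3088, -0.2618)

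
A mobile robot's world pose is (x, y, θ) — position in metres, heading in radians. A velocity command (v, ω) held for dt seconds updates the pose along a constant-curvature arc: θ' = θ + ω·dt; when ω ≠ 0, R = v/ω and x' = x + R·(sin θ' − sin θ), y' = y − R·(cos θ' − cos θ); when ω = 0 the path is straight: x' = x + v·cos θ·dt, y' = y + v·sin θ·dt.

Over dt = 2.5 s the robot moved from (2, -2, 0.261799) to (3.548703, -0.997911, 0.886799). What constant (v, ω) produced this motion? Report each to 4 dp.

Δθ = 0.886799 − 0.261799 = 0.625000
ω = Δθ/dt = 0.625000/2.5 = 0.2500
R = Δx/(sin θ' − sin θ) = 3.0000
v = R·ω = 3.0000·0.2500 = 0.7500

v = 0.7500, ω = 0.2500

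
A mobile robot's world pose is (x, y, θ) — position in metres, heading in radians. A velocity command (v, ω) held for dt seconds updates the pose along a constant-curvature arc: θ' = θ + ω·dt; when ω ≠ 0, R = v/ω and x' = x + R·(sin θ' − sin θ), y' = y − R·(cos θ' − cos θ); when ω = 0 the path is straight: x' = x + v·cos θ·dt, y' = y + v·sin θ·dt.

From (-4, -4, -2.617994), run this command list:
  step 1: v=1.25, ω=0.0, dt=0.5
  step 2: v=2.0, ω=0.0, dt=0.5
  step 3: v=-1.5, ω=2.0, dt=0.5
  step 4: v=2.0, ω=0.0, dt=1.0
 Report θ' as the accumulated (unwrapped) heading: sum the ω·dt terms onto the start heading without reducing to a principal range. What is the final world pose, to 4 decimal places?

step 1: θ'=-2.6180 (straight) → pose (-4.5413, -4.3125, -2.6180)
step 2: θ'=-2.6180 (straight) → pose (-5.4073, -4.8125, -2.6180)
step 3: θ'=-1.6180 (R=-0.7500) → pose (-5.0331, -4.1984, -1.6180)
step 4: θ'=-1.6180 (straight) → pose (-5.1275, -6.1961, -1.6180)

(-5.1275, -6.1961, -1.6180)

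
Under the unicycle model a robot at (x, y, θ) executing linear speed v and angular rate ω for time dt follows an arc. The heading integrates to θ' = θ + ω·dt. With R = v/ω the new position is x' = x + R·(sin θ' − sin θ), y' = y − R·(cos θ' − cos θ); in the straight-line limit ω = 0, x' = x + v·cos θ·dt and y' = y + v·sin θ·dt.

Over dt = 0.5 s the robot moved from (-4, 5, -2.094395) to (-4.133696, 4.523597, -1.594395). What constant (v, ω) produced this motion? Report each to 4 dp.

v = 1.0000, ω = 1.0000

Δθ = -1.594395 − -2.094395 = 0.500000
ω = Δθ/dt = 0.500000/0.5 = 1.0000
R = −Δy/(cos θ' − cos θ) = 1.0000
v = R·ω = 1.0000·1.0000 = 1.0000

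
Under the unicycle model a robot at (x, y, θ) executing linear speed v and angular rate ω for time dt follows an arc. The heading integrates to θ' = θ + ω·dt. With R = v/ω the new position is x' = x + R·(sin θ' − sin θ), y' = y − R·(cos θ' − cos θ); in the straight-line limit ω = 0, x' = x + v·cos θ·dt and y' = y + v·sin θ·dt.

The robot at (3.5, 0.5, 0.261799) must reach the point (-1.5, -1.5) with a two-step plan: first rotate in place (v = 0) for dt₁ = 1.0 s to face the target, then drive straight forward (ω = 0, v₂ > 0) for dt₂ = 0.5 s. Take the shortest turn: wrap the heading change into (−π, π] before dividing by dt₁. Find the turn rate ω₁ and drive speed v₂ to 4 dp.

ω₁ = -3.0229, v₂ = 10.7703

heading to target = atan2(-1.5−0.5, -1.5−3.5) = -2.7611
Δθ = wrap(-2.7611 − 0.2618) = -3.0229; ω₁ = Δθ/dt₁ = -3.0229
distance = √((-1.5−3.5)² + (-1.5−0.5)²) = 5.3852; v₂ = distance/dt₂ = 10.7703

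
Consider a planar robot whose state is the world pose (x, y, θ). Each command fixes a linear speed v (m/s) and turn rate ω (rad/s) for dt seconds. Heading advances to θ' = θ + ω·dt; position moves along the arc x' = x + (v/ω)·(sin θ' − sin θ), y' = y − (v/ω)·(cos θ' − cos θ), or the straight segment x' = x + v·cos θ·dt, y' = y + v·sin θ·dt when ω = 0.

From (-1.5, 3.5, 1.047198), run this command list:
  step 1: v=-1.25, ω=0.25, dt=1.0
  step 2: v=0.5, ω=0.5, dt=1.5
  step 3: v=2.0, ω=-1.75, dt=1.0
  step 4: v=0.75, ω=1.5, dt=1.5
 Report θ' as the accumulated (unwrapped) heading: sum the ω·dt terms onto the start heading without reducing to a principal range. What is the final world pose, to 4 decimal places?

step 1: θ'=1.2972 (R=-5.0000) → pose (-1.9839, 2.3510, 1.2972)
step 2: θ'=2.0472 (R=1.0000) → pose (-2.0581, 3.0798, 2.0472)
step 3: θ'=0.2972 (R=-1.1429) → pose (-1.3771, 4.6966, 0.2972)
step 4: θ'=2.5472 (R=0.5000) → pose (-1.2435, 5.5889, 2.5472)

(-1.2435, 5.5889, 2.5472)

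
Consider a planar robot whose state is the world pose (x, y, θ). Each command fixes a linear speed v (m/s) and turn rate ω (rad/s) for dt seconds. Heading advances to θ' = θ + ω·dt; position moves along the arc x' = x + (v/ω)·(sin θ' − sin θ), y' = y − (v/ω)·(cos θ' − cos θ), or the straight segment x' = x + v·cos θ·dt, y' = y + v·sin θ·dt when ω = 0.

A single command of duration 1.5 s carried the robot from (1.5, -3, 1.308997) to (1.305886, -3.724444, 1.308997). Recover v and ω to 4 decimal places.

Δθ = 1.308997 − 1.308997 = 0.000000
ω = Δθ/dt = 0.000000/1.5 = 0.0000
ω = 0 → v = (Δx·cos θ + Δy·sin θ)/dt = -0.5000

v = -0.5000, ω = 0.0000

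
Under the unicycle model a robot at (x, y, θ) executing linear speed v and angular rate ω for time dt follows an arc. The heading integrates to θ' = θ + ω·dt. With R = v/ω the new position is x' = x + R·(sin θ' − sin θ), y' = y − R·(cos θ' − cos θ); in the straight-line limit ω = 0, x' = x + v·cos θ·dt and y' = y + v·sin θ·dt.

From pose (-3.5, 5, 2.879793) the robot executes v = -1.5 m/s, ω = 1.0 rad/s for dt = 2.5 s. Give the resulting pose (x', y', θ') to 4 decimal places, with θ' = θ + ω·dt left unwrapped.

θ' = 2.8798 + 1.0·2.5 = 5.3798
R = v/ω = -1.5/1.0 = -1.5000
x' = -3.5 + -1.5000·(sin 5.3798 − sin 2.8798) = -1.9336
y' = 5 − -1.5000·(cos 5.3798 − cos 2.8798) = 7.3773

(-1.9336, 7.3773, 5.3798)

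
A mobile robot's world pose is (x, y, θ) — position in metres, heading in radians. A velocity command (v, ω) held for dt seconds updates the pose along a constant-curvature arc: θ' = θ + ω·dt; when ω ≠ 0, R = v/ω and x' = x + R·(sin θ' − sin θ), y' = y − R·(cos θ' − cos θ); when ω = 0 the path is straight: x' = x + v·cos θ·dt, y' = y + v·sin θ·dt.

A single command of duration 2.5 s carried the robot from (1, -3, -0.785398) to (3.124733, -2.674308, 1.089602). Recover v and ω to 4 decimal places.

v = 1.0000, ω = 0.7500

Δθ = 1.089602 − -0.785398 = 1.875000
ω = Δθ/dt = 1.875000/2.5 = 0.7500
R = Δx/(sin θ' − sin θ) = 1.3333
v = R·ω = 1.3333·0.7500 = 1.0000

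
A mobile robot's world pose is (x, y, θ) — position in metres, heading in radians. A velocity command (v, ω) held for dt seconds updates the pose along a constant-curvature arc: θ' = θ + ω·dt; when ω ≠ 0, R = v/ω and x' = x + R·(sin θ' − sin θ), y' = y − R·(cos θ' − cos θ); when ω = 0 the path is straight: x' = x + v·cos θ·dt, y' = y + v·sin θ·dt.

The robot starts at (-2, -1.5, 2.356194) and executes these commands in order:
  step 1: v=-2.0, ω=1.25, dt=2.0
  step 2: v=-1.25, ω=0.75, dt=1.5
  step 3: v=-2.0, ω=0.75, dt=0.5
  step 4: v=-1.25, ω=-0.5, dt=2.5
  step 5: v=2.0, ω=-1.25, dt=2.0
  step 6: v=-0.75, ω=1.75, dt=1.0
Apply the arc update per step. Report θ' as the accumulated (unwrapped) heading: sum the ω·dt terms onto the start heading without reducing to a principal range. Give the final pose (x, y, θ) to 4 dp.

step 1: θ'=4.8562 (R=-1.6000) → pose (0.7149, -0.1393, 4.8562)
step 2: θ'=5.9812 (R=-1.6667) → pose (-0.4389, 1.2131, 5.9812)
step 3: θ'=6.3562 (R=-2.6667) → pose (-1.4265, 1.3266, 6.3562)
step 4: θ'=5.1062 (R=2.5000) → pose (-3.9175, 2.8607, 5.1062)
step 5: θ'=2.6062 (R=-1.6000) → pose (-6.2114, 0.8707, 2.6062)
step 6: θ'=4.3562 (R=-0.4286) → pose (-5.5910, 1.0898, 4.3562)

(-5.5910, 1.0898, 4.3562)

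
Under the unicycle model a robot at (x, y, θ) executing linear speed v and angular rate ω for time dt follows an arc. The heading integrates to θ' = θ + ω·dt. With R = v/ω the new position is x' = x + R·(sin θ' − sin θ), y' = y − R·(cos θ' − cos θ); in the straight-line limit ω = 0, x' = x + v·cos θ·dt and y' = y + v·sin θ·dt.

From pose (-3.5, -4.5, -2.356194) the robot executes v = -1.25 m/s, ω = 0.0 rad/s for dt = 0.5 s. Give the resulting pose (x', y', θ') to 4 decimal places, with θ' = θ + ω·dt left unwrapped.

θ' = -2.3562 + 0.0·0.5 = -2.3562
ω = 0 → straight: x' = -3.5 + -1.25·cos(-2.3562)·0.5 = -3.0581
y' = -4.5 + -1.25·sin(-2.3562)·0.5 = -4.0581

(-3.0581, -4.0581, -2.3562)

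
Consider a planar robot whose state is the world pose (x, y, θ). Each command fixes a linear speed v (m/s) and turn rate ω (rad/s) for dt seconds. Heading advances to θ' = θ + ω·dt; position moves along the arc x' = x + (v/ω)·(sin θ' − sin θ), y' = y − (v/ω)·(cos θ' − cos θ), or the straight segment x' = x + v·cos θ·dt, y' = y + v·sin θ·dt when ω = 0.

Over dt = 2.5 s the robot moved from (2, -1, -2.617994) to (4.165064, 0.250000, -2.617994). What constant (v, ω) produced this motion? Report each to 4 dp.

Δθ = -2.617994 − -2.617994 = 0.000000
ω = Δθ/dt = 0.000000/2.5 = 0.0000
ω = 0 → v = (Δx·cos θ + Δy·sin θ)/dt = -1.0000

v = -1.0000, ω = 0.0000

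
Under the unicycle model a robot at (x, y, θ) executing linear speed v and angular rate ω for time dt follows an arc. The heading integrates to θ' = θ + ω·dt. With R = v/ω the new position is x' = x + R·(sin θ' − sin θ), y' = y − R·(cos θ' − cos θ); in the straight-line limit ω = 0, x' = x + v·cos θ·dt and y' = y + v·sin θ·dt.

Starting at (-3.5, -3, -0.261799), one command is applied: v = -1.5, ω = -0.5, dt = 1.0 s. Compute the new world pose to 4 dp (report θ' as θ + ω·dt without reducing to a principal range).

(-4.7942, -2.2730, -0.7618)

θ' = -0.2618 + -0.5·1.0 = -0.7618
R = v/ω = -1.5/-0.5 = 3.0000
x' = -3.5 + 3.0000·(sin -0.7618 − sin -0.2618) = -4.7942
y' = -3 − 3.0000·(cos -0.7618 − cos -0.2618) = -2.2730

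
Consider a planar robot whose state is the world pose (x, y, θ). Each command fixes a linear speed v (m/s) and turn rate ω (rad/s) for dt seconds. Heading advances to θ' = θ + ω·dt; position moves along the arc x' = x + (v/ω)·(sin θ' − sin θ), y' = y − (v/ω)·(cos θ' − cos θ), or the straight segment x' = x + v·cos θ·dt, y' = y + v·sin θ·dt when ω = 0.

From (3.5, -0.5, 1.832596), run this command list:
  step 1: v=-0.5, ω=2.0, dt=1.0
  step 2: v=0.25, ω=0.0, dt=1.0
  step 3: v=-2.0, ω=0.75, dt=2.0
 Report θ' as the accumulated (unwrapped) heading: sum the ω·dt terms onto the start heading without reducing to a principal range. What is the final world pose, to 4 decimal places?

step 1: θ'=3.8326 (R=-0.2500) → pose (3.9008, -0.6279, 3.8326)
step 2: θ'=3.8326 (straight) → pose (3.7082, -0.7873, 3.8326)
step 3: θ'=5.3326 (R=-2.6667) → pose (4.1787, 2.8176, 5.3326)

(4.1787, 2.8176, 5.3326)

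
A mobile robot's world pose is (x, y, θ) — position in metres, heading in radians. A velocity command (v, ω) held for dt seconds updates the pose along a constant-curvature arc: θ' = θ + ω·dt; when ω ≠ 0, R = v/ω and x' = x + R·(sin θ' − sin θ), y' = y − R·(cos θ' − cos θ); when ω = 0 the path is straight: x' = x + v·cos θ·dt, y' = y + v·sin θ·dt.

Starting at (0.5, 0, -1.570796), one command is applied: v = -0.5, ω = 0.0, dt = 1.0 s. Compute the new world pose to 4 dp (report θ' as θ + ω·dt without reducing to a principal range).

θ' = -1.5708 + 0.0·1.0 = -1.5708
ω = 0 → straight: x' = 0.5 + -0.5·cos(-1.5708)·1.0 = 0.5000
y' = 0 + -0.5·sin(-1.5708)·1.0 = 0.5000

(0.5000, 0.5000, -1.5708)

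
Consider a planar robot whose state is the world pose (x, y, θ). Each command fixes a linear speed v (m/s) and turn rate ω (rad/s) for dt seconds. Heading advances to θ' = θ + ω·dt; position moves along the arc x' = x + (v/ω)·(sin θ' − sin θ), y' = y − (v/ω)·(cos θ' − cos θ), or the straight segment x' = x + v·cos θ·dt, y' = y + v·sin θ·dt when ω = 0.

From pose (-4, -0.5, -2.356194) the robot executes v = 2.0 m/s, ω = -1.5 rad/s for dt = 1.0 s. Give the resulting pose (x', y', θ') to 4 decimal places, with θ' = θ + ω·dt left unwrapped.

(-5.8166, -0.5643, -3.8562)

θ' = -2.3562 + -1.5·1.0 = -3.8562
R = v/ω = 2.0/-1.5 = -1.3333
x' = -4 + -1.3333·(sin -3.8562 − sin -2.3562) = -5.8166
y' = -0.5 − -1.3333·(cos -3.8562 − cos -2.3562) = -0.5643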